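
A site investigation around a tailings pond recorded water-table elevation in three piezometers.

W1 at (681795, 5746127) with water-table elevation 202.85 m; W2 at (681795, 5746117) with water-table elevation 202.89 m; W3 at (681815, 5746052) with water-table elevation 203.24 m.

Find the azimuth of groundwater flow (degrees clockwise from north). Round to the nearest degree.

312°

Taking W1 as reference: W2−W1 = (0, -10, +0.04); W3−W1 = (20, -75, +0.39).
Solve a·Δx + b·Δy = Δh: det = 0·(-75) − 20·(-10) = 200.
∂h/∂x = [(+0.04)·(-75) − (+0.39)·(-10)] / 200 = +0.004500
∂h/∂y = [0·(+0.39) − 20·(+0.04)] / 200 = -0.004000
Flow direction (−∇h) has components (-0.004500 E, +0.004000 N).
Azimuth = atan2(E, N) = atan2(-0.004500, +0.004000) = 311.6° ≈ 312°.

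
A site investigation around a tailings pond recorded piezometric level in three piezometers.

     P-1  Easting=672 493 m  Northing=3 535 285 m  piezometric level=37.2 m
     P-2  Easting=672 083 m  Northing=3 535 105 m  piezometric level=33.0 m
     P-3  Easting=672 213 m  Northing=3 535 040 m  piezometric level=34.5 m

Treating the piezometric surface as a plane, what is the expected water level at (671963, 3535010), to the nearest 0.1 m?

31.8 m

Taking P-1 as reference: P-2−P-1 = (-410, -180, -4.2); P-3−P-1 = (-280, -245, -2.7).
Determinant of the coordinate differences = (-410)·(-245) − (-280)·(-180) = 50050.
∂h/∂x = [(-4.2)·(-245) − (-2.7)·(-180)] / 50050 = +0.01085
∂h/∂y = [(-410)·(-2.7) − (-280)·(-4.2)] / 50050 = -0.001379
h(671963, 3535010) = 37.2 + (+0.01085)·(-530) + (-0.001379)·(-275) = 37.2 -5.750 +0.379 = 31.829 m.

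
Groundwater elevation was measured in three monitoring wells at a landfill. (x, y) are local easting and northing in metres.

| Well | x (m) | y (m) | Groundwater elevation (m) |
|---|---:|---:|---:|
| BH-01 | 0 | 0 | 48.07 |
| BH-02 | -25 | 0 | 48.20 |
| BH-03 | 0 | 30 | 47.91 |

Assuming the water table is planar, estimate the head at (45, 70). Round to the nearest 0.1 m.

47.5 m

∂h/∂x = (48.20 − 48.07) / (-25 − 0) = -0.005200
∂h/∂y = (47.91 − 48.07) / (30 − 0) = -0.005333
h(45, 70) = 48.07 + (-0.005200)·(45) + (-0.005333)·(70) = 48.07 -0.234 -0.373 = 47.463 m.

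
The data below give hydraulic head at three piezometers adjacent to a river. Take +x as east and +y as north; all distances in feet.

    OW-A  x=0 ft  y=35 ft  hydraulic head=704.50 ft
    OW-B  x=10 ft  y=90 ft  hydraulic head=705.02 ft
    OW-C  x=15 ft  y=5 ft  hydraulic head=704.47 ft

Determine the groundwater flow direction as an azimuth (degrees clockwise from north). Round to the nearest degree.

Differences from OW-A: to OW-B (Δx, Δy, Δh) = (10, 55, +0.52); to OW-C = (15, -30, -0.03).
Determinant of the coordinate differences = 10·(-30) − 15·55 = -1125.
∂h/∂x = [(+0.52)·(-30) − (-0.03)·55] / -1125 = +0.01240
∂h/∂y = [10·(-0.03) − 15·(+0.52)] / -1125 = +0.007200
Flow direction (−∇h) has components (-0.01240 E, -0.007200 N).
Azimuth = atan2(E, N) = atan2(-0.01240, -0.007200) = 239.9° ≈ 240°.

240°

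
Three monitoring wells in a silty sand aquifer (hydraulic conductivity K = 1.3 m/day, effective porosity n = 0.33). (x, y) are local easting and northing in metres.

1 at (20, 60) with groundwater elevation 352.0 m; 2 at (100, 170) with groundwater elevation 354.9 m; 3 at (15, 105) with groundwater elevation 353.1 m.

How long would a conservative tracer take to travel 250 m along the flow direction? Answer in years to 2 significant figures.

7.0 years

Three-point gradient (reference 1): Δ to 2 = (80, 110, +2.9), Δ to 3 = (-5, 45, +1.1).
∂h/∂x = +0.002289, ∂h/∂y = +0.02470 (det = 4150).
|∇h| = √(0.002289² + 0.02470²) = 0.02481
Seepage velocity v = K·i/n = 1.3 × 0.02481 / 0.33 = 0.09774 m/day.
t = 250 / 0.09774 = 2558 days = 7 years.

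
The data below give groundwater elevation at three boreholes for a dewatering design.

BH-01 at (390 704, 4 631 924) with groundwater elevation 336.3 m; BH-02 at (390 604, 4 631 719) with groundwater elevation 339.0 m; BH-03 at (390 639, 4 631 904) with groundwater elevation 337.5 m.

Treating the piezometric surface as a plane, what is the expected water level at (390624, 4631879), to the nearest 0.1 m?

Differences from BH-01: to BH-02 (Δx, Δy, Δh) = (-100, -205, +2.7); to BH-03 = (-65, -20, +1.2).
Determinant of the coordinate differences = (-100)·(-20) − (-65)·(-205) = -11325.
∂h/∂x = [(+2.7)·(-20) − (+1.2)·(-205)] / -11325 = -0.01695
∂h/∂y = [(-100)·(+1.2) − (-65)·(+2.7)] / -11325 = -0.004901
h(390624, 4631879) = 336.3 + (-0.01695)·(-80) + (-0.004901)·(-45) = 336.3 +1.356 +0.221 = 337.877 m.

337.9 m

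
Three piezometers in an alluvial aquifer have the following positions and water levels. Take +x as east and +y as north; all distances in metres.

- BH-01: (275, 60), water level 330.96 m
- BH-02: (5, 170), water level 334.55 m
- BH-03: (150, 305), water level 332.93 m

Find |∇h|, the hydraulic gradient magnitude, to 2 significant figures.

With h = a·x + b·y + c and BH-01 as origin, the differences give:
  (-270)·a + 110·b = +3.59
  (-125)·a + 245·b = +1.97
Eliminate b (×245 and ×110, subtract): -52400·a = 662.850 → a = ∂h/∂x = -0.01265
Back-substitute: b = ∂h/∂y = +0.001587.
|∇h| = √(-0.01265² + 0.001587²) = 0.01275

0.013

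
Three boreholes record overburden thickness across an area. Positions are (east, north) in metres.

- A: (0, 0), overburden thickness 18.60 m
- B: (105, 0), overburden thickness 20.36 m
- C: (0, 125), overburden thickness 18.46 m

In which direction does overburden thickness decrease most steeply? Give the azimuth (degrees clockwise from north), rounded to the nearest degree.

274°

∂d/∂x = (20.36 − 18.60) / (105 − 0) = +0.01676
∂d/∂y = (18.46 − 18.60) / (125 − 0) = -0.001120
Steepest decrease is along −∇f: components (-0.01676 E, +0.001120 N).
Azimuth = atan2(-0.01676, +0.001120) = 273.8° ≈ 274°.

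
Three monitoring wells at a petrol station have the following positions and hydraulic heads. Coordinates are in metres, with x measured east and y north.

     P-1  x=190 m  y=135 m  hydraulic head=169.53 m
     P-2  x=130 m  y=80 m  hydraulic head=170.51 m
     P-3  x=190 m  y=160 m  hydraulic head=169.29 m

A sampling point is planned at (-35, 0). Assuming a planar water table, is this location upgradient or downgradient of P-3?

With h = a·x + b·y + c and P-1 as origin, the differences give:
  (-60)·a + (-55)·b = +0.98
  0·a + 25·b = -0.24
Eliminate b (×25 and ×(-55), subtract): -1500·a = 11.300 → a = ∂h/∂x = -0.007533
Back-substitute: b = ∂h/∂y = -0.009600.
Head at (-35, 0) = 169.53 + (-0.007533)·(-225) + (-0.009600)·(-135) = 172.52 m.
That is higher than the 169.29 m at P-3, so the point is upgradient.

upgradient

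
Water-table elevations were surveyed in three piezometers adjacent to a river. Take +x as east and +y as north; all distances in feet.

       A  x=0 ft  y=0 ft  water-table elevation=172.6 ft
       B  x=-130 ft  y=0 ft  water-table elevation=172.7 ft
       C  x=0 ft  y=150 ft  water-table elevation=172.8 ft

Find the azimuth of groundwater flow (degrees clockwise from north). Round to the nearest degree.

∂h/∂x = (172.7 − 172.6) / (-130 − 0) = -0.0007692
∂h/∂y = (172.8 − 172.6) / (150 − 0) = +0.001333
Flow direction (−∇h) has components (+0.0007692 E, -0.001333 N).
Azimuth = atan2(E, N) = atan2(+0.0007692, -0.001333) = 150.0° ≈ 150°.

150°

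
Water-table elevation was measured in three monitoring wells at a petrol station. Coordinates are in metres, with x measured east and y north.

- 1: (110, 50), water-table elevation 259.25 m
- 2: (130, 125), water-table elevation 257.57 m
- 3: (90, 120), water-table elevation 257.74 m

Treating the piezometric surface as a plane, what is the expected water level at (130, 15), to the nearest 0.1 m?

260.0 m

Differences from 1: to 2 (Δx, Δy, Δh) = (20, 75, -1.68); to 3 = (-20, 70, -1.51).
Solve a·Δx + b·Δy = Δh: det = 20·70 − (-20)·75 = 2900.
∂h/∂x = [(-1.68)·70 − (-1.51)·75] / 2900 = -0.001500
∂h/∂y = [20·(-1.51) − (-20)·(-1.68)] / 2900 = -0.02200
h(130, 15) = 259.25 + (-0.001500)·(20) + (-0.02200)·(-35) = 259.25 -0.030 +0.770 = 259.990 m.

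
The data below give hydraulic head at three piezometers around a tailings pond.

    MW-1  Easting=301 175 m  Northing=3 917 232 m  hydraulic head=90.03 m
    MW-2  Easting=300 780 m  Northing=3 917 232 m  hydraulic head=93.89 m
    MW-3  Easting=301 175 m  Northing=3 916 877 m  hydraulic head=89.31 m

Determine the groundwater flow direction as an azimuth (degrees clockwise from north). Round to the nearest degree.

∂h/∂x = (93.89 − 90.03) / (300780 − 301175) = -0.009772
∂h/∂y = (89.31 − 90.03) / (3916877 − 3917232) = +0.002028
Flow direction (−∇h) has components (+0.009772 E, -0.002028 N).
Azimuth = atan2(E, N) = atan2(+0.009772, -0.002028) = 101.7° ≈ 102°.

102°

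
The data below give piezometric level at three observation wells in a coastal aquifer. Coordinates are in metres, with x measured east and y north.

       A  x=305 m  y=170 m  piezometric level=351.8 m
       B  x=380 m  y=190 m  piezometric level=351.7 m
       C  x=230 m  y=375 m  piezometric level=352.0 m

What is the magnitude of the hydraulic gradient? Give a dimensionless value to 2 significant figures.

0.0015

Three-point gradient (reference A): Δ to B = (75, 20, -0.1), Δ to C = (-75, 205, +0.2).
∂h/∂x = -0.001452, ∂h/∂y = +0.0004444 (det = 16875).
|∇h| = √(-0.001452² + 0.0004444²) = 0.001518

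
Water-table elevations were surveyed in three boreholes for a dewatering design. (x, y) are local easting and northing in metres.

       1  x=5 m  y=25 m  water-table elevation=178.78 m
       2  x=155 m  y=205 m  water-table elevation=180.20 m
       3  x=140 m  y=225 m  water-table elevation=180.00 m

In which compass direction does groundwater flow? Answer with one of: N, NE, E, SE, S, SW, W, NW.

W

Differences from 1: to 2 (Δx, Δy, Δh) = (150, 180, +1.42); to 3 = (135, 200, +1.22).
Solve a·Δx + b·Δy = Δh: det = 150·200 − 135·180 = 5700.
∂h/∂x = [(+1.42)·200 − (+1.22)·180] / 5700 = +0.01130
∂h/∂y = [150·(+1.22) − 135·(+1.42)] / 5700 = -0.001526
Flow = −∇h = (-0.01130 east, +0.001526 north), which points west.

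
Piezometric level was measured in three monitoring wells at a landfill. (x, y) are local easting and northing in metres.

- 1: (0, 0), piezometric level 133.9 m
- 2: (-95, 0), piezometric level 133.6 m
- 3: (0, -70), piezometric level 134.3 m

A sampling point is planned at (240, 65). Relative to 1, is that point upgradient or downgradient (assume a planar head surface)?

∂h/∂x = (133.6 − 133.9) / (-95 − 0) = +0.003158
∂h/∂y = (134.3 − 133.9) / (-70 − 0) = -0.005714
Head at (240, 65) = 133.9 + (+0.003158)·(240) + (-0.005714)·(65) = 134.29 m.
That is higher than the 133.9 m at 1, so the point is upgradient.

upgradient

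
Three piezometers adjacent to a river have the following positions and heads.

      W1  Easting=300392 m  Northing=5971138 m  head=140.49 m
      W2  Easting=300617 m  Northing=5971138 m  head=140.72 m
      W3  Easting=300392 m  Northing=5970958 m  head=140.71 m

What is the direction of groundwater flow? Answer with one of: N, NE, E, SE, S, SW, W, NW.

NW

∂h/∂x = (140.72 − 140.49) / (300617 − 300392) = +0.001022
∂h/∂y = (140.71 − 140.49) / (5970958 − 5971138) = -0.001222
Flow = −∇h = (-0.001022 east, +0.001222 north), which points northwest.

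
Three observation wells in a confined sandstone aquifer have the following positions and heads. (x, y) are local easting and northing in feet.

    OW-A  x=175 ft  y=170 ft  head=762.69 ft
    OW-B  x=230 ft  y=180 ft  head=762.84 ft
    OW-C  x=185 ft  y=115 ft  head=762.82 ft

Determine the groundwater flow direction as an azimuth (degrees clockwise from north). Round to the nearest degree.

With h = a·x + b·y + c and OW-A as origin, the differences give:
  55·a + 10·b = +0.15
  10·a + (-55)·b = +0.13
Eliminate b (×(-55) and ×10, subtract): -3125·a = -9.550 → a = ∂h/∂x = +0.003056
Back-substitute: b = ∂h/∂y = -0.001808.
Flow direction (−∇h) has components (-0.003056 E, +0.001808 N).
Azimuth = atan2(E, N) = atan2(-0.003056, +0.001808) = 300.6° ≈ 301°.

301°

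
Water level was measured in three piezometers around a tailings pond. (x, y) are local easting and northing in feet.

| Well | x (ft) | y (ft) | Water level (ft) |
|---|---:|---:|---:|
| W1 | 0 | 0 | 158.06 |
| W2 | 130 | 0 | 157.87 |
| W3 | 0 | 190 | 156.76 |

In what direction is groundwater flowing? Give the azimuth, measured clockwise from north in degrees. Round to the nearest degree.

∂h/∂x = (157.87 − 158.06) / (130 − 0) = -0.001462
∂h/∂y = (156.76 − 158.06) / (190 − 0) = -0.006842
Flow direction (−∇h) has components (+0.001462 E, +0.006842 N).
Azimuth = atan2(E, N) = atan2(+0.001462, +0.006842) = 12.1° ≈ 012°.

012°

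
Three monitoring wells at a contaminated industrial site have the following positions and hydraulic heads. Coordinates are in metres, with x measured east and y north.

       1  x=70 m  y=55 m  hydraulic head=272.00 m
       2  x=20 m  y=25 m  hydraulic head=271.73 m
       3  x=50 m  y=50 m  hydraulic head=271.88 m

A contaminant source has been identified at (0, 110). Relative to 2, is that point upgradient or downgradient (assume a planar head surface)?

downgradient

Differences from 1: to 2 (Δx, Δy, Δh) = (-50, -30, -0.27); to 3 = (-20, -5, -0.12).
Determinant of the coordinate differences = (-50)·(-5) − (-20)·(-30) = -350.
∂h/∂x = [(-0.27)·(-5) − (-0.12)·(-30)] / -350 = +0.006429
∂h/∂y = [(-50)·(-0.12) − (-20)·(-0.27)] / -350 = -0.001714
Head at (0, 110) = 272.00 + (+0.006429)·(-70) + (-0.001714)·(55) = 271.46 m.
That is lower than the 271.73 m at 2, so the point is downgradient.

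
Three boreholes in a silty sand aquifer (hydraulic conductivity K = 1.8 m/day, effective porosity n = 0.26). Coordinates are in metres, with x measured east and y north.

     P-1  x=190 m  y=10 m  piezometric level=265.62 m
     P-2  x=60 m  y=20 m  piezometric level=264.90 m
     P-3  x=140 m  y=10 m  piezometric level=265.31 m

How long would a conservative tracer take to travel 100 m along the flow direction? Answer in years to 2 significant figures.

3.7 years

Differences from P-1: to P-2 (Δx, Δy, Δh) = (-130, 10, -0.72); to P-3 = (-50, 0, -0.31).
Solve a·Δx + b·Δy = Δh: det = (-130)·0 − (-50)·10 = 500.
∂h/∂x = [(-0.72)·0 − (-0.31)·10] / 500 = +0.006200
∂h/∂y = [(-130)·(-0.31) − (-50)·(-0.72)] / 500 = +0.008600
|∇h| = √(0.006200² + 0.008600²) = 0.0106
Seepage velocity v = K·i/n = 1.8 × 0.0106 / 0.26 = 0.07338 m/day.
t = 100 / 0.07338 = 1363 days = 3.73 years.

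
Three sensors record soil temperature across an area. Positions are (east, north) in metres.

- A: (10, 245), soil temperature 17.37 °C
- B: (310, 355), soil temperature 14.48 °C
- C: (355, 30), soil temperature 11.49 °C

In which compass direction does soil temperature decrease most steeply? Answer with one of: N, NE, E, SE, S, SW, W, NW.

SE

With T = a·x + b·y + c and A as origin, the differences give:
  300·a + 110·b = -2.89
  345·a + (-215)·b = -5.88
Eliminate b (×(-215) and ×110, subtract): -102450·a = 1268.150 → a = ∂T/∂x = -0.01238
Back-substitute: b = ∂T/∂y = +0.007486.
Steepest decrease is along −∇f = (+0.01238 E, -0.007486 N) → southeast.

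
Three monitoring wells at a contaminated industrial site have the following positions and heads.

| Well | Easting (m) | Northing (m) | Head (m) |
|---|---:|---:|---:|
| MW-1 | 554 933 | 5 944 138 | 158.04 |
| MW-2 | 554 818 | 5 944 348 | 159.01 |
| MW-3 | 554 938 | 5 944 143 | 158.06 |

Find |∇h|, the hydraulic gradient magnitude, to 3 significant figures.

Taking MW-1 as reference: MW-2−MW-1 = (-115, 210, +0.97); MW-3−MW-1 = (5, 5, +0.02).
Determinant of the coordinate differences = (-115)·5 − 5·210 = -1625.
∂h/∂x = [(+0.97)·5 − (+0.02)·210] / -1625 = -0.0004000
∂h/∂y = [(-115)·(+0.02) − 5·(+0.97)] / -1625 = +0.004400
|∇h| = √(-0.0004000² + 0.004400²) = 0.004418

0.00442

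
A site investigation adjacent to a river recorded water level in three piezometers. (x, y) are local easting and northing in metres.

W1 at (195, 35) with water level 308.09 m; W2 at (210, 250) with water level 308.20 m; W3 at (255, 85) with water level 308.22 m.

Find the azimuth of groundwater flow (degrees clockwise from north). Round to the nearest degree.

With h = a·x + b·y + c and W1 as origin, the differences give:
  15·a + 215·b = +0.11
  60·a + 50·b = +0.13
Eliminate b (×50 and ×215, subtract): -12150·a = -22.450 → a = ∂h/∂x = +0.001848
Back-substitute: b = ∂h/∂y = +0.0003827.
Flow direction (−∇h) has components (-0.001848 E, -0.0003827 N).
Azimuth = atan2(E, N) = atan2(-0.001848, -0.0003827) = 258.3° ≈ 258°.

258°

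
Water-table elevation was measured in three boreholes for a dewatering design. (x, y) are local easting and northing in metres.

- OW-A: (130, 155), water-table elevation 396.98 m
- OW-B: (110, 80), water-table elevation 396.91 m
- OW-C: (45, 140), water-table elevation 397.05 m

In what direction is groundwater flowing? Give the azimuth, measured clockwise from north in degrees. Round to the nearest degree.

139°

Taking OW-A as reference: OW-B−OW-A = (-20, -75, -0.07); OW-C−OW-A = (-85, -15, +0.07).
Solve a·Δx + b·Δy = Δh: det = (-20)·(-15) − (-85)·(-75) = -6075.
∂h/∂x = [(-0.07)·(-15) − (+0.07)·(-75)] / -6075 = -0.001037
∂h/∂y = [(-20)·(+0.07) − (-85)·(-0.07)] / -6075 = +0.001210
Flow direction (−∇h) has components (+0.001037 E, -0.001210 N).
Azimuth = atan2(E, N) = atan2(+0.001037, -0.001210) = 139.4° ≈ 139°.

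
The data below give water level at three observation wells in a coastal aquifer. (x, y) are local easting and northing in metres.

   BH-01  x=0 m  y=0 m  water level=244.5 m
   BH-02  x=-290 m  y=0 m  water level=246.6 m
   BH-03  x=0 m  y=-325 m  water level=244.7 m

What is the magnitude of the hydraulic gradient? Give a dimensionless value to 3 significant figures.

∂h/∂x = (246.6 − 244.5) / (-290 − 0) = -0.007241
∂h/∂y = (244.7 − 244.5) / (-325 − 0) = -0.0006154
|∇h| = √(-0.007241² + -0.0006154²) = 0.007267

0.00727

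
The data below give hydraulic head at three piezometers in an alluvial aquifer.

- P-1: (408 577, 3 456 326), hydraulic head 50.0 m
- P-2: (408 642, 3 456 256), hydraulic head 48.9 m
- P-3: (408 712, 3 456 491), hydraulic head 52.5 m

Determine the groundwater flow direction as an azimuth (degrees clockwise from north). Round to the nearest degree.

179°

With h = a·x + b·y + c and P-1 as origin, the differences give:
  65·a + (-70)·b = -1.1
  135·a + 165·b = +2.5
Eliminate b (×165 and ×(-70), subtract): 20175·a = -6.50 → a = ∂h/∂x = -0.0003222
Back-substitute: b = ∂h/∂y = +0.01542.
Flow direction (−∇h) has components (+0.0003222 E, -0.01542 N).
Azimuth = atan2(E, N) = atan2(+0.0003222, -0.01542) = 178.8° ≈ 179°.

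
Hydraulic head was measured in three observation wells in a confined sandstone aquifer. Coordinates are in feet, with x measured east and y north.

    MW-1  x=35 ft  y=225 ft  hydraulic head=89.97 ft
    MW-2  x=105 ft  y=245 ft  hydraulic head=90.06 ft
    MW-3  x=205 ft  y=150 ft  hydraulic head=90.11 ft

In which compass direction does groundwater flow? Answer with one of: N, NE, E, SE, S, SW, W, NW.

SW

With h = a·x + b·y + c and MW-1 as origin, the differences give:
  70·a + 20·b = +0.09
  170·a + (-75)·b = +0.14
Eliminate b (×(-75) and ×20, subtract): -8650·a = -9.550 → a = ∂h/∂x = +0.001104
Back-substitute: b = ∂h/∂y = +0.0006358.
Flow = −∇h = (-0.001104 east, -0.0006358 north), which points southwest.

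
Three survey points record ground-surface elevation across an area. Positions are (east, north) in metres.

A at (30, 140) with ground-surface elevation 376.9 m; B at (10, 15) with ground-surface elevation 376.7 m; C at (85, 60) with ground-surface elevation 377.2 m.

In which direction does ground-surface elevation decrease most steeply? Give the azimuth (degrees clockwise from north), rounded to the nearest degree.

265°

Differences from A: to B (Δx, Δy, Δh) = (-20, -125, -0.2); to C = (55, -80, +0.3).
Solve a·Δx + b·Δy = Δz: det = (-20)·(-80) − 55·(-125) = 8475.
∂z/∂x = [(-0.2)·(-80) − (+0.3)·(-125)] / 8475 = +0.006313
∂z/∂y = [(-20)·(+0.3) − 55·(-0.2)] / 8475 = +0.0005900
Steepest decrease is along −∇f: components (-0.006313 E, -0.0005900 N).
Azimuth = atan2(-0.006313, -0.0005900) = 264.7° ≈ 265°.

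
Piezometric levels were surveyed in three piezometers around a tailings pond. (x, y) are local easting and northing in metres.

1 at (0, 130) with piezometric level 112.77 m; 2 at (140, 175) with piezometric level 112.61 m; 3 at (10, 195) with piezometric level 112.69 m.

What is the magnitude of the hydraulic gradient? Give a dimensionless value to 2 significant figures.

0.0014

Differences from 1: to 2 (Δx, Δy, Δh) = (140, 45, -0.16); to 3 = (10, 65, -0.08).
Solve a·Δx + b·Δy = Δh: det = 140·65 − 10·45 = 8650.
∂h/∂x = [(-0.16)·65 − (-0.08)·45] / 8650 = -0.0007861
∂h/∂y = [140·(-0.08) − 10·(-0.16)] / 8650 = -0.001110
|∇h| = √(-0.0007861² + -0.001110²) = 0.00136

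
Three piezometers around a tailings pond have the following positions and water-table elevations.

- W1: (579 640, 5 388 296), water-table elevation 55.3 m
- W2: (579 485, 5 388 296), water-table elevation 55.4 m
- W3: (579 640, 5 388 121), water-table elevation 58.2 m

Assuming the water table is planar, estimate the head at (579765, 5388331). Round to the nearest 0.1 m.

∂h/∂x = (55.4 − 55.3) / (579485 − 579640) = -0.0006452
∂h/∂y = (58.2 − 55.3) / (5388121 − 5388296) = -0.01657
h(579765, 5388331) = 55.3 + (-0.0006452)·(125) + (-0.01657)·(35) = 55.3 -0.081 -0.580 = 54.639 m.

54.6 m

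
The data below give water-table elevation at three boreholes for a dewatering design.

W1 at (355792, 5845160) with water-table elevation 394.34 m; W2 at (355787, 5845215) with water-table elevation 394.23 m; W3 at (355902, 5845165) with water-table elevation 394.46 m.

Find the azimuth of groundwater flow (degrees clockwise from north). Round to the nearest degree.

328°

Differences from W1: to W2 (Δx, Δy, Δh) = (-5, 55, -0.11); to W3 = (110, 5, +0.12).
Determinant of the coordinate differences = (-5)·5 − 110·55 = -6075.
∂h/∂x = [(-0.11)·5 − (+0.12)·55] / -6075 = +0.001177
∂h/∂y = [(-5)·(+0.12) − 110·(-0.11)] / -6075 = -0.001893
Flow direction (−∇h) has components (-0.001177 E, +0.001893 N).
Azimuth = atan2(E, N) = atan2(-0.001177, +0.001893) = 328.1° ≈ 328°.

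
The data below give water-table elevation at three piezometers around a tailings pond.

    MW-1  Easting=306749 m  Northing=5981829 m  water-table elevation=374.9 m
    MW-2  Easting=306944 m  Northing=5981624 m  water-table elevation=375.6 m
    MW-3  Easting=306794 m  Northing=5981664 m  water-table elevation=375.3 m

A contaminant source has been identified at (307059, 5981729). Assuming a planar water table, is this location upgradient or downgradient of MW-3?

upgradient

Three-point gradient (reference MW-1): Δ to MW-2 = (195, -205, +0.7), Δ to MW-3 = (45, -165, +0.4).
∂h/∂x = +0.001460, ∂h/∂y = -0.002026 (det = -22950).
Head at (307059, 5981729) = 374.9 + (+0.001460)·(310) + (-0.002026)·(-100) = 375.56 m.
That is higher than the 375.3 m at MW-3, so the point is upgradient.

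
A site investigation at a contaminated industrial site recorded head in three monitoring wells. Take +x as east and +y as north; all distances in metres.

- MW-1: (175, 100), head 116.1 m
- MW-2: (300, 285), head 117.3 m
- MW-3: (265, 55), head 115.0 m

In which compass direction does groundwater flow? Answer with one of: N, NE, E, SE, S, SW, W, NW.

Differences from MW-1: to MW-2 (Δx, Δy, Δh) = (125, 185, +1.2); to MW-3 = (90, -45, -1.1).
Solve a·Δx + b·Δy = Δh: det = 125·(-45) − 90·185 = -22275.
∂h/∂x = [(+1.2)·(-45) − (-1.1)·185] / -22275 = -0.006712
∂h/∂y = [125·(-1.1) − 90·(+1.2)] / -22275 = +0.01102
Flow = −∇h = (+0.006712 east, -0.01102 north), which points southeast.

SE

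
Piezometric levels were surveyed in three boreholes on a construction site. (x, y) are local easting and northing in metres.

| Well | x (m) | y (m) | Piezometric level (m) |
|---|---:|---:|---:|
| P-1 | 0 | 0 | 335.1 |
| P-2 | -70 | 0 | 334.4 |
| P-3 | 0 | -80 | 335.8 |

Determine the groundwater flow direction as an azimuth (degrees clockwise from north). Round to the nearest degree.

∂h/∂x = (334.4 − 335.1) / (-70 − 0) = +0.01000
∂h/∂y = (335.8 − 335.1) / (-80 − 0) = -0.008750
Flow direction (−∇h) has components (-0.01000 E, +0.008750 N).
Azimuth = atan2(E, N) = atan2(-0.01000, +0.008750) = 311.2° ≈ 311°.

311°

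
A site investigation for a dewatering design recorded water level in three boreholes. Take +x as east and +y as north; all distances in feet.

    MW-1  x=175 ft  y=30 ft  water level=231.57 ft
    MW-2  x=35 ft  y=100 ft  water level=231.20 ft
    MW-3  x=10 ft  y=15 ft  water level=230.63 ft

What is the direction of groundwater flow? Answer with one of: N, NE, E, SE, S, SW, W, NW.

With h = a·x + b·y + c and MW-1 as origin, the differences give:
  (-140)·a + 70·b = -0.37
  (-165)·a + (-15)·b = -0.94
Eliminate b (×(-15) and ×70, subtract): 13650·a = 71.350 → a = ∂h/∂x = +0.005227
Back-substitute: b = ∂h/∂y = +0.005168.
Flow = −∇h = (-0.005227 east, -0.005168 north), which points southwest.

SW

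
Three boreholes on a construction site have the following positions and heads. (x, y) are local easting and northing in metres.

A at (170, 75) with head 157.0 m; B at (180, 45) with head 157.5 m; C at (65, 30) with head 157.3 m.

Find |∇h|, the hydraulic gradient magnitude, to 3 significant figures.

0.0159

Taking A as reference: B−A = (10, -30, +0.5); C−A = (-105, -45, +0.3).
Determinant of the coordinate differences = 10·(-45) − (-105)·(-30) = -3600.
∂h/∂x = [(+0.5)·(-45) − (+0.3)·(-30)] / -3600 = +0.003750
∂h/∂y = [10·(+0.3) − (-105)·(+0.5)] / -3600 = -0.01542
|∇h| = √(0.003750² + -0.01542²) = 0.01587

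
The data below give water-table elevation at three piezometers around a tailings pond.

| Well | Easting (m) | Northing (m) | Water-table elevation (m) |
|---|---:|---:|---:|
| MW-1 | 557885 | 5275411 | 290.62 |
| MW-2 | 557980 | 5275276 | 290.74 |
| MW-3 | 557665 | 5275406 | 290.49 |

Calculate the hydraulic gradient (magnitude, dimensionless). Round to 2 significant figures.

0.00076

Three-point gradient (reference MW-1): Δ to MW-2 = (95, -135, +0.12), Δ to MW-3 = (-220, -5, -0.13).
∂h/∂x = +0.0006015, ∂h/∂y = -0.0004656 (det = -30175).
|∇h| = √(0.0006015² + -0.0004656²) = 0.0007606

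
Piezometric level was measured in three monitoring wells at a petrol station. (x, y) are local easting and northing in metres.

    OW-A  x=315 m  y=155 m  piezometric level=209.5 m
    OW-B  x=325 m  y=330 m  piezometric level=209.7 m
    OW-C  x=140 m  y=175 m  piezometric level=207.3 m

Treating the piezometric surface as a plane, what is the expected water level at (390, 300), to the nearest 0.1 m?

210.5 m

Differences from OW-A: to OW-B (Δx, Δy, Δh) = (10, 175, +0.2); to OW-C = (-175, 20, -2.2).
Solve a·Δx + b·Δy = Δh: det = 10·20 − (-175)·175 = 30825.
∂h/∂x = [(+0.2)·20 − (-2.2)·175] / 30825 = +0.01262
∂h/∂y = [10·(-2.2) − (-175)·(+0.2)] / 30825 = +0.0004217
h(390, 300) = 209.5 + (+0.01262)·(75) + (+0.0004217)·(145) = 209.5 +0.946 +0.061 = 210.508 m.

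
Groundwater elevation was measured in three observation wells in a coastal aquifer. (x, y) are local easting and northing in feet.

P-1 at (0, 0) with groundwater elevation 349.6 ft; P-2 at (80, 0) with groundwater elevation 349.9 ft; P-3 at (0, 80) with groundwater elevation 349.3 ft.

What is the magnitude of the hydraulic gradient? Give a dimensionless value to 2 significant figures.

∂h/∂x = (349.9 − 349.6) / (80 − 0) = +0.003750
∂h/∂y = (349.3 − 349.6) / (80 − 0) = -0.003750
|∇h| = √(0.003750² + -0.003750²) = 0.005303

0.0053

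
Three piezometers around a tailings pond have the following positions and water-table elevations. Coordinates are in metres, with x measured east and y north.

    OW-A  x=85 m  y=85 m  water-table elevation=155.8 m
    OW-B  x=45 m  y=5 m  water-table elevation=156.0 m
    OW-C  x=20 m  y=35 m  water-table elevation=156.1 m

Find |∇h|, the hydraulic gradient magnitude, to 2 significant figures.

Three-point gradient (reference OW-A): Δ to OW-B = (-40, -80, +0.2), Δ to OW-C = (-65, -50, +0.3).
∂h/∂x = -0.004375, ∂h/∂y = -0.0003125 (det = -3200).
|∇h| = √(-0.004375² + -0.0003125²) = 0.004386

0.0044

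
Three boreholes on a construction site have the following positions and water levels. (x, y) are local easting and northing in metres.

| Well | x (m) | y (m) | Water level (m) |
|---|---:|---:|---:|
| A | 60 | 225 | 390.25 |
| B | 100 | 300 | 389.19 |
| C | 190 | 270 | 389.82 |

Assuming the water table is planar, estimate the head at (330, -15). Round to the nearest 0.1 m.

Three-point gradient (reference A): Δ to B = (40, 75, -1.06), Δ to C = (130, 45, -0.43).
∂h/∂x = +0.001943, ∂h/∂y = -0.01517 (det = -7950).
h(330, -15) = 390.25 + (+0.001943)·(270) + (-0.01517)·(-240) = 390.25 +0.525 +3.641 = 394.415 m.

394.4 m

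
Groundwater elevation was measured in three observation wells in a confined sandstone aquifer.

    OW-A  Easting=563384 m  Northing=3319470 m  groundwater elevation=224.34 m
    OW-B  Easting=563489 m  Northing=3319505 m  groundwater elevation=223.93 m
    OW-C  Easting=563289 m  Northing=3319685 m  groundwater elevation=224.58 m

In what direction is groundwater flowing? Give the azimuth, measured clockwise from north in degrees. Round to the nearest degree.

082°

With h = a·x + b·y + c and OW-A as origin, the differences give:
  105·a + 35·b = -0.41
  (-95)·a + 215·b = +0.24
Eliminate b (×215 and ×35, subtract): 25900·a = -96.550 → a = ∂h/∂x = -0.003728
Back-substitute: b = ∂h/∂y = -0.0005309.
Flow direction (−∇h) has components (+0.003728 E, +0.0005309 N).
Azimuth = atan2(E, N) = atan2(+0.003728, +0.0005309) = 81.9° ≈ 082°.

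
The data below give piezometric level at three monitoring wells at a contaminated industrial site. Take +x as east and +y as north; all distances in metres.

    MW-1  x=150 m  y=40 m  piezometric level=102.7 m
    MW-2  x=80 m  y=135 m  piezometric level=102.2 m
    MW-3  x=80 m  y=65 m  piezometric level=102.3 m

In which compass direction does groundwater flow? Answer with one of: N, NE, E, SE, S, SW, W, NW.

W

Taking MW-1 as reference: MW-2−MW-1 = (-70, 95, -0.5); MW-3−MW-1 = (-70, 25, -0.4).
Solve a·Δx + b·Δy = Δh: det = (-70)·25 − (-70)·95 = 4900.
∂h/∂x = [(-0.5)·25 − (-0.4)·95] / 4900 = +0.005204
∂h/∂y = [(-70)·(-0.4) − (-70)·(-0.5)] / 4900 = -0.001429
Flow = −∇h = (-0.005204 east, +0.001429 north), which points west.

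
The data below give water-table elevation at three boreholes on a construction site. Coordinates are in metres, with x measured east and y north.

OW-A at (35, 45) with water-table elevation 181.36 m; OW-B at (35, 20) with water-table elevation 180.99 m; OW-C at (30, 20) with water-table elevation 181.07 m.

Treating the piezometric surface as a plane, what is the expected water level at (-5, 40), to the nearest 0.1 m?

With h = a·x + b·y + c and OW-A as origin, the differences give:
  0·a + (-25)·b = -0.37
  (-5)·a + (-25)·b = -0.29
Eliminate b (×(-25) and ×(-25), subtract): -125·a = 2.000 → a = ∂h/∂x = -0.01600
Back-substitute: b = ∂h/∂y = +0.01480.
h(-5, 40) = 181.36 + (-0.01600)·(-40) + (+0.01480)·(-5) = 181.36 +0.640 -0.074 = 181.926 m.

181.9 m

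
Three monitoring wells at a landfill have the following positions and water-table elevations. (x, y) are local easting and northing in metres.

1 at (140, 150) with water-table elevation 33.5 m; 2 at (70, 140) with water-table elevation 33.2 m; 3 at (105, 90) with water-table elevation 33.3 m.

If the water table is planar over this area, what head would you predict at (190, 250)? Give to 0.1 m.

33.8 m

With h = a·x + b·y + c and 1 as origin, the differences give:
  (-70)·a + (-10)·b = -0.3
  (-35)·a + (-60)·b = -0.2
Eliminate b (×(-60) and ×(-10), subtract): 3850·a = 16.00 → a = ∂h/∂x = +0.004156
Back-substitute: b = ∂h/∂y = +0.0009091.
h(190, 250) = 33.5 + (+0.004156)·(50) + (+0.0009091)·(100) = 33.5 +0.208 +0.091 = 33.799 m.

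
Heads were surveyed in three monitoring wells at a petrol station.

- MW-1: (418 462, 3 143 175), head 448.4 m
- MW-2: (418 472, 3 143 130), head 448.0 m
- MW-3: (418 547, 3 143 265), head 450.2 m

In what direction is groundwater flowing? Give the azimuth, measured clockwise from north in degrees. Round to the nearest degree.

With h = a·x + b·y + c and MW-1 as origin, the differences give:
  10·a + (-45)·b = -0.4
  85·a + 90·b = +1.8
Eliminate b (×90 and ×(-45), subtract): 4725·a = 45.00 → a = ∂h/∂x = +0.009524
Back-substitute: b = ∂h/∂y = +0.01101.
Flow direction (−∇h) has components (-0.009524 E, -0.01101 N).
Azimuth = atan2(E, N) = atan2(-0.009524, -0.01101) = 220.9° ≈ 221°.

221°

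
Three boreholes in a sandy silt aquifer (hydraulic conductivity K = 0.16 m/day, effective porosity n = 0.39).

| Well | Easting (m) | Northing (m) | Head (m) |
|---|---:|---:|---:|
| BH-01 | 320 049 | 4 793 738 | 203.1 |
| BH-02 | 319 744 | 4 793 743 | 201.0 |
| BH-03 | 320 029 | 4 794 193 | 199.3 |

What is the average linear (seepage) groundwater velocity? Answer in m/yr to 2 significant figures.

1.6 m/yr

Differences from BH-01: to BH-02 (Δx, Δy, Δh) = (-305, 5, -2.1); to BH-03 = (-20, 455, -3.8).
Determinant of the coordinate differences = (-305)·455 − (-20)·5 = -138675.
∂h/∂x = [(-2.1)·455 − (-3.8)·5] / -138675 = +0.006753
∂h/∂y = [(-305)·(-3.8) − (-20)·(-2.1)] / -138675 = -0.008055
|∇h| = √(0.006753² + -0.008055²) = 0.01051
Seepage velocity v = K·i/n = 0.16 × 0.01051 / 0.39 = 0.004312 m/day = 1.575 m/yr.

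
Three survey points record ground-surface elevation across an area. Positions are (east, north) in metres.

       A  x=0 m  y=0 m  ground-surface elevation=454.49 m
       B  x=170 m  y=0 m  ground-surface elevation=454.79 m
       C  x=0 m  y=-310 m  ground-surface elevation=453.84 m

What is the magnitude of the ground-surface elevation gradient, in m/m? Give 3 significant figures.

0.00274 m/m

∂z/∂x = (454.79 − 454.49) / (170 − 0) = +0.001765
∂z/∂y = (453.84 − 454.49) / (-310 − 0) = +0.002097
|∇f| = √(0.001765² + 0.002097²) = 0.002741 m/m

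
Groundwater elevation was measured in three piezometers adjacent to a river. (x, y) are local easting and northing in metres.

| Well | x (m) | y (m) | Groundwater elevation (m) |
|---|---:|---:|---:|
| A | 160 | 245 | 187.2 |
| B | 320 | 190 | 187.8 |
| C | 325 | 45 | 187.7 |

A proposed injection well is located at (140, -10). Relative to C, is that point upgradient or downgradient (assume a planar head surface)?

downgradient

Three-point gradient (reference A): Δ to B = (160, -55, +0.6), Δ to C = (165, -200, +0.5).
∂h/∂x = +0.004035, ∂h/∂y = +0.0008288 (det = -22925).
Head at (140, -10) = 187.2 + (+0.004035)·(-20) + (+0.0008288)·(-255) = 186.91 m.
That is lower than the 187.7 m at C, so the point is downgradient.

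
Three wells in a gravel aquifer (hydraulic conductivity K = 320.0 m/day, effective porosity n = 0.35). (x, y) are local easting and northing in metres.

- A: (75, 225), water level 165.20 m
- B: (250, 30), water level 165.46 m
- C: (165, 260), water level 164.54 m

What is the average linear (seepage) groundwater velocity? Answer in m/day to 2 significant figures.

7.1 m/day

Taking A as reference: B−A = (175, -195, +0.26); C−A = (90, 35, -0.66).
Determinant of the coordinate differences = 175·35 − 90·(-195) = 23675.
∂h/∂x = [(+0.26)·35 − (-0.66)·(-195)] / 23675 = -0.005052
∂h/∂y = [175·(-0.66) − 90·(+0.26)] / 23675 = -0.005867
|∇h| = √(-0.005052² + -0.005867²) = 0.007742
Seepage velocity v = K·i/n = 320.0 × 0.007742 / 0.35 = 7.078 m/day.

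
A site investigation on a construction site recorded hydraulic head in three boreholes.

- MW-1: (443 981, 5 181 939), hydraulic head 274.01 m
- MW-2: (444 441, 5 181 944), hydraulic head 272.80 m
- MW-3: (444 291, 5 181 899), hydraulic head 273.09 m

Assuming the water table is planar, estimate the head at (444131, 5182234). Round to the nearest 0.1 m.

274.3 m

With h = a·x + b·y + c and MW-1 as origin, the differences give:
  460·a + 5·b = -1.21
  310·a + (-40)·b = -0.92
Eliminate b (×(-40) and ×5, subtract): -19950·a = 53.000 → a = ∂h/∂x = -0.002657
Back-substitute: b = ∂h/∂y = +0.002411.
h(444131, 5182234) = 274.01 + (-0.002657)·(150) + (+0.002411)·(295) = 274.01 -0.398 +0.711 = 274.323 m.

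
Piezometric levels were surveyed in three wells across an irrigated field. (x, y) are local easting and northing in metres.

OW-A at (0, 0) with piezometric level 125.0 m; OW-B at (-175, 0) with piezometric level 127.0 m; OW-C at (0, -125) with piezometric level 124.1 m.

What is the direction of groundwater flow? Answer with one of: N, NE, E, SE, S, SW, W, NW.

SE

∂h/∂x = (127.0 − 125.0) / (-175 − 0) = -0.01143
∂h/∂y = (124.1 − 125.0) / (-125 − 0) = +0.007200
Flow = −∇h = (+0.01143 east, -0.007200 north), which points southeast.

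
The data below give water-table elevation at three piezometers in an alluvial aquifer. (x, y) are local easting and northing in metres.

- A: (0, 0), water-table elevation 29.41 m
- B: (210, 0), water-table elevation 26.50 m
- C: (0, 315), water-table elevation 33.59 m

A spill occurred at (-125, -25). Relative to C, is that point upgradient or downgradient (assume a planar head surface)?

downgradient

∂h/∂x = (26.50 − 29.41) / (210 − 0) = -0.01386
∂h/∂y = (33.59 − 29.41) / (315 − 0) = +0.01327
Head at (-125, -25) = 29.41 + (-0.01386)·(-125) + (+0.01327)·(-25) = 30.81 m.
That is lower than the 33.59 m at C, so the point is downgradient.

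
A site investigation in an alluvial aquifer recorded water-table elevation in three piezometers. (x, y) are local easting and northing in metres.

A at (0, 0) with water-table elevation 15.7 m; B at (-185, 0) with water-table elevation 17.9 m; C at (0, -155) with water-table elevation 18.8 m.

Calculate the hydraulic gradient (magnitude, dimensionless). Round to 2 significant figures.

∂h/∂x = (17.9 − 15.7) / (-185 − 0) = -0.01189
∂h/∂y = (18.8 − 15.7) / (-155 − 0) = -0.02000
|∇h| = √(-0.01189² + -0.02000²) = 0.02327

0.023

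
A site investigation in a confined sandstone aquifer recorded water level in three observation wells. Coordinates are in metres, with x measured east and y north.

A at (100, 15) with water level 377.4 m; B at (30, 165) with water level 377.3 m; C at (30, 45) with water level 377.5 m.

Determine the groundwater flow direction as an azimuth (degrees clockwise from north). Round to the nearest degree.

Taking A as reference: B−A = (-70, 150, -0.1); C−A = (-70, 30, +0.1).
Determinant of the coordinate differences = (-70)·30 − (-70)·150 = 8400.
∂h/∂x = [(-0.1)·30 − (+0.1)·150] / 8400 = -0.002143
∂h/∂y = [(-70)·(+0.1) − (-70)·(-0.1)] / 8400 = -0.001667
Flow direction (−∇h) has components (+0.002143 E, +0.001667 N).
Azimuth = atan2(E, N) = atan2(+0.002143, +0.001667) = 52.1° ≈ 052°.

052°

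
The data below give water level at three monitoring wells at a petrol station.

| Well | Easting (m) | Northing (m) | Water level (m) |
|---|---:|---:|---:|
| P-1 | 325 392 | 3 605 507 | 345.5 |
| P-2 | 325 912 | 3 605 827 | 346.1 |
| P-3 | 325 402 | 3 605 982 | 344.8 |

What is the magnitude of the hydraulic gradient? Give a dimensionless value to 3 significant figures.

0.00258

Three-point gradient (reference P-1): Δ to P-2 = (520, 320, +0.6), Δ to P-3 = (10, 475, -0.7).
∂h/∂x = +0.002088, ∂h/∂y = -0.001518 (det = 243800).
|∇h| = √(0.002088² + -0.001518²) = 0.002581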